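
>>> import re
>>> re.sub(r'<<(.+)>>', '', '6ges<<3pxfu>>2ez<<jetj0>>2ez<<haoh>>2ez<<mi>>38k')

Matches: at [4:45] → '<<3pxfu>>2ez<<jetj0>>2ez<<haoh>>2ez<<mi>>'.
`sub` substitutes '' at each match site.

'6ges38k'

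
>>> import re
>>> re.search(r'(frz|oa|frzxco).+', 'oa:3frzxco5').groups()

('oa',)

Unlike `match`, `search` isn't anchored — it looks for the pattern anywhere in the string.
The match spans [0:11] → 'oa:3frzxco5'.
Captured: group 1 = 'oa'.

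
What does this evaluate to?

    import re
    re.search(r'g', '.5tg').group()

'g'

The match spans [3:4] → 'g'.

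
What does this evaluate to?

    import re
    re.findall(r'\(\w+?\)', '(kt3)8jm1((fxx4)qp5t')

Since nothing is captured, `findall` lists the 2 matched substrings directly.

['(kt3)', '(fxx4)']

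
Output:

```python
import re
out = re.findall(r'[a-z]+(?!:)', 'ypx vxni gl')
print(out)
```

['ypx', 'vxni', 'gl']

`(?!…)`/`(?<!…)` only lets a position through if the neighbouring text does NOT match; no characters are consumed.
Walking the string: at [0:3] → 'ypx'; at [4:8] → 'vxni'; at [9:11] → 'gl'.
Since nothing is captured, `findall` lists the 3 matched substrings directly.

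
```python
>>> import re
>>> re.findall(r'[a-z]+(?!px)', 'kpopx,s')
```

['kpopx', 's']

`(?!…)`/`(?<!…)` only lets a position through if the neighbouring text does NOT match; no characters are consumed.
Matches: at [0:5] → 'kpopx'; at [6:7] → 's'.
No capturing groups, so `findall` returns the 2 full match strings.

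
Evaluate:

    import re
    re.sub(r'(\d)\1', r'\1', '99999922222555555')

After group 1 captures some text, `\1` only succeeds where that same text appears again.
Matches: at [0:2] → '99'; at [2:4] → '99'; at [4:6] → '99'; at [6:8] → '22'; at [8:10] → '22'; ….
Each match is replaced using the text its own group 1 captured.

'999222555'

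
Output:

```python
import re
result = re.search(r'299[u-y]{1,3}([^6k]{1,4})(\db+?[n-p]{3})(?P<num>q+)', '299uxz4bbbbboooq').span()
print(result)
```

(0, 16)

This matches the literal '299', then 1 to 3 of a character in [u-y]; then 1 to 4 of any character except [6k] (captured); then a digit, then one or more of a literal 'b' (lazy), then exactly 3 of a character in [n-p] (captured); then one or more of a literal 'q' (captured as 'num').
`re.search` tries every starting position until one works.
The match spans [0:16] → '299uxz4bbbbboooq'.
Captured: group 1 = 'z', group 2 = '4bbbbbooo', group 3 = 'q'.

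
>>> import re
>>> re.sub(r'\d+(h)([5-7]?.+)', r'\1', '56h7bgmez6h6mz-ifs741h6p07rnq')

'h'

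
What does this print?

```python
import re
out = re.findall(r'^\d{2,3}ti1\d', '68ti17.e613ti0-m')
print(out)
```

Pattern: anchored at the start of the string; then 2 to 3 of a digit, then the literal 'ti'; then the literal '1', then a digit.
Walking the string: at [0:6] → '68ti17'.
`findall` yields the raw match text (1 of them) because the pattern has no groups.

['68ti17']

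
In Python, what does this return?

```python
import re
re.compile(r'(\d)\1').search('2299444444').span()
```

(0, 2)

After group 1 captures some text, `\1` only succeeds where that same text appears again.
`re.search` tries every starting position until one works.
The match spans [0:2] → '22'.
Captured: group 1 = '2'.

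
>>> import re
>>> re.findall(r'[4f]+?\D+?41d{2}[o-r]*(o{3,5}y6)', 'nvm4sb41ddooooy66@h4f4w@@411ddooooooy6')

['oooy6']

The pattern matches one or more of one of [4f] (lazy); then one or more of a non-digit (lazy), then the literal '41'; then exactly 2 of the literal 'd', then zero or more of a character in [o-r]; then 3 to 5 of the literal 'o', then the literal 'y6' (captured).
Because there's exactly one group, `findall` drops the full match and keeps group 1 from the one hit.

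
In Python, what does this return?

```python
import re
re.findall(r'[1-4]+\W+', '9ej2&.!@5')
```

With no groups in the pattern, `findall` gives back each whole match — 1 here.

['2&.!@']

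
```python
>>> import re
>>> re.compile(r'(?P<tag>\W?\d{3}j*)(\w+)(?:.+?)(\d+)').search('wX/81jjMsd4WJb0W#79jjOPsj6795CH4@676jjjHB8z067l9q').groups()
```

The pattern matches optionally a non-word character, then exactly 3 of a digit, then zero or more of the literal 'j' (captured as 'tag'); then one or more of a word character (captured); then one or more of any character (lazy) (non-capturing group); then one or more of a digit (captured).
The `?` after the quantifier makes it lazy — it takes as little as possible before letting the rest of the pattern try.
Unlike `match`, `search` isn't anchored — it looks for the pattern anywhere in the string.
The match spans [25:36] → '6795CH4@676'.
Captured: group 1 = '679', group 2 = '5CH4', group 3 = '676'.

('679', '5CH4', '676')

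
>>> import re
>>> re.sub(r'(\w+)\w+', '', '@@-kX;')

'@@-;'

`sub` substitutes '' at each match site.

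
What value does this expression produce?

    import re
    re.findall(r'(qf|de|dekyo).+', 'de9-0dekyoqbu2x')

['de']

Walking the string: at [0:15] match 'de9-0dekyoqbu2x', group 1 = 'de'.
`findall` collects group 1 from the one match (1 total).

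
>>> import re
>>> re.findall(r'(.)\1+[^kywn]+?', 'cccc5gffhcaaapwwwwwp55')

A backreference is literal: `\1` must see the identical characters the first group matched.
Matches: at [0:5] match 'cccc5', group 1 = 'c'; at [6:9] match 'ffh', group 1 = 'f'; at [10:14] match 'aaap', group 1 = 'a'; at [14:20] match 'wwwwwp', group 1 = 'w'.
`findall` collects group 1 from each match (4 total).

['c', 'f', 'a', 'w']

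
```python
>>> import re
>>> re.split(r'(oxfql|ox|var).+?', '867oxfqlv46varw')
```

['867', 'oxfql', '46', 'var', '']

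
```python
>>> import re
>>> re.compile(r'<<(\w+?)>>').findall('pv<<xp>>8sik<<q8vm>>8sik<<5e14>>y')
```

['xp', 'q8vm', '5e14']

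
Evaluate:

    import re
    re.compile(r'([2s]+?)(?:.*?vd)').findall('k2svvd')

Pattern: one or more of one of [2s] (lazy) (captured); then zero or more of any character (lazy), then the literal 'vd' (non-capturing group).
A non-greedy quantifier consumes as few characters as it can — just enough that the remainder of the pattern still matches from where it stops; whatever follows it matches normally.
Scanning left to right: at [1:6] match '2svvd', group 1 = '2'.
Because there's exactly one group, `findall` drops the full match and keeps group 1 from the one hit.

['2']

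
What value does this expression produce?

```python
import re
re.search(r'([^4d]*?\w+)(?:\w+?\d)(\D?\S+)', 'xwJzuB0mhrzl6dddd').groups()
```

('xwJzuB0mhrz', 'dddd')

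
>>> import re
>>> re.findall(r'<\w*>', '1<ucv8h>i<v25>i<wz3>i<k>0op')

['<ucv8h>', '<v25>', '<wz3>', '<k>']

`findall` yields the raw match text (4 of them) because the pattern has no groups.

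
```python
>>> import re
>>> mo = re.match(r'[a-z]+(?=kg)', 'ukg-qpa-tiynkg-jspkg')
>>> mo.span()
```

(0, 1)

Because the assertion is zero-width, the text it checks is not consumed and won't appear in the result.
`re.match` won't scan ahead — the pattern has to work from the very first character.
The match spans [0:1] → 'u'.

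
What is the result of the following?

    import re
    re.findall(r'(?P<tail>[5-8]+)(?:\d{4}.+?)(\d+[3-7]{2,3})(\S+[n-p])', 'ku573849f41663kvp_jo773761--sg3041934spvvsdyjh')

[('57', '41663', 'kvp_jo773761--sg3041934sp')]

Pattern: one or more of a character in [5-8] (captured as 'tail'); then exactly 4 of a digit, then one or more of any character (lazy) (non-capturing group); then one or more of a digit, then 2 to 3 of a character in [3-7] (captured); then one or more of a non-whitespace character, then a character in [n-p] (captured).
3 groups means the one result is a tuple of 3 captured strings — 1 here.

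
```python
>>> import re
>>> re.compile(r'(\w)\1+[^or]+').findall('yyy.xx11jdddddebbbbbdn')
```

After group 1 captures some text, `\1` only succeeds where that same text appears again.
With a single group, `findall` returns only what that group captured — 1 item.

['y']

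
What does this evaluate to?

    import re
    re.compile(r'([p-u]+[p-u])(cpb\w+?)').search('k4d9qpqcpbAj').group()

The `?` after the quantifier makes it lazy — it takes as little as possible before letting the rest of the pattern try.
The match spans [4:11] → 'qpqcpbA'.

'qpqcpbA'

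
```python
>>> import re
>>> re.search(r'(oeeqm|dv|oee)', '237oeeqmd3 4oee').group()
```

'oeeqm'

Alternation isn't longest-match — the leftmost alternative that fits at this position is chosen.
The match spans [3:8] → 'oeeqm'.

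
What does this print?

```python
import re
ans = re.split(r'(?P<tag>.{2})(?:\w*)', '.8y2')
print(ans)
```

['', '.8', '']

`re.split` interleaves the captured-group text with the surrounding fragments.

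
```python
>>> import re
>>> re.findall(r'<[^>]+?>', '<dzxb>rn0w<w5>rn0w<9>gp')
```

['<dzxb>', '<w5>', '<9>']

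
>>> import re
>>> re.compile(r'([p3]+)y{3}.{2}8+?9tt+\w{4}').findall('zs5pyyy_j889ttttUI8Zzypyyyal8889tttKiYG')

The pattern matches one or more of one of [p3] (captured); then exactly 3 of the literal 'y', then exactly 2 of any character, then one or more of a literal '8' (lazy); then the literal '9t', then one or more of a literal 't', then exactly 4 of a word character.
Matches: at [3:20] match 'pyyy_j889ttttUI8Z', group 1 = 'p'; at [22:39] match 'pyyyal8889tttKiYG', group 1 = 'p'.
With a single group, `findall` returns only what that group captured — 2 items.

['p', 'p']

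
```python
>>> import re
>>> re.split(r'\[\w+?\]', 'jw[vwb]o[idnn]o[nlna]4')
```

['jw', 'o', 'o', '4']

Matches to split on: at [2:7] → '[vwb]'; at [8:14] → '[idnn]'; at [15:21] → '[nlna]'.
`split` removes every match and returns the 4 fragments in between.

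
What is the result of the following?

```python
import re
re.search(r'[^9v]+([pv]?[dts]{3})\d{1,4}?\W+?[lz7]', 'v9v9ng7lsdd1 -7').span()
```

(4, 15)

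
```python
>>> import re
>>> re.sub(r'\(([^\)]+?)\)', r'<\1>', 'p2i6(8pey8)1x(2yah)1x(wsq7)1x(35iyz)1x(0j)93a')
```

'p2i6<8pey8>1x<2yah>1x<wsq7>1x<35iyz>1x<0j>93a'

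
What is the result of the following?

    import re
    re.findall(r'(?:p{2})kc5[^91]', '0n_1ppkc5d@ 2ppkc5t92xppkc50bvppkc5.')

Pattern: exactly 2 of a literal 'p' (non-capturing group); then the literal 'kc5', then any character except [91].
Walking the string: at [4:10] → 'ppkc5d'; at [13:19] → 'ppkc5t'; at [22:28] → 'ppkc50'; at [30:36] → 'ppkc5.'.
No capturing groups, so `findall` returns the 4 full match strings.

['ppkc5d', 'ppkc5t', 'ppkc50', 'ppkc5.']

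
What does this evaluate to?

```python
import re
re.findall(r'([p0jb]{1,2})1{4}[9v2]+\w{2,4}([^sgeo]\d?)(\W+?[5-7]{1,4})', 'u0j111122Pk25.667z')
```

[('0j', '5', '.667')]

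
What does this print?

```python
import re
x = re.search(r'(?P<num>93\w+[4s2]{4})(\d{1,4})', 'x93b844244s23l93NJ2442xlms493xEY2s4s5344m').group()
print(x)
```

93b844244s23l93NJ2442xlms493xEY2s4s5344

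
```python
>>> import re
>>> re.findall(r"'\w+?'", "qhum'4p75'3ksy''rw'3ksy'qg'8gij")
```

["'4p75'", "'rw'", "'qg'"]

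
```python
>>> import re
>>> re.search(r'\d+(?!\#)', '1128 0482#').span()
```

`(?!…)`/`(?<!…)` only lets a position through if the neighbouring text does NOT match; no characters are consumed.
The match spans [0:4] → '1128'.

(0, 4)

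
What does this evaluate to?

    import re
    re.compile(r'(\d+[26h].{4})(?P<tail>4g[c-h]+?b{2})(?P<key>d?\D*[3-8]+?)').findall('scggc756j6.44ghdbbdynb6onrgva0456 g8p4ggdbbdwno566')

[('756j6.4', '4ghdbb', 'dynb6'), ('0456 g8p', '4ggdbb', 'dwno5')]

With 3 capturing groups, `findall` returns a 3-tuple per match.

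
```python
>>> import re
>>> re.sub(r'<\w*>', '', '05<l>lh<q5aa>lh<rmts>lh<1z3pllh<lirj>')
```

Each match is replaced by ''.

'05lhlhlh<1z3pllh'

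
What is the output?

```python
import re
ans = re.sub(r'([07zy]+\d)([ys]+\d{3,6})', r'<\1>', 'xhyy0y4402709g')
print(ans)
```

`\1` in the replacement pulls in group 1's text for each match.

xh<yy0>9g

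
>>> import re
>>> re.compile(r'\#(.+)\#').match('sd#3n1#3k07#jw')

None

`re.match` only tries the pattern at the start of the string.
Here position 0 doesn't satisfy it, so the call returns None.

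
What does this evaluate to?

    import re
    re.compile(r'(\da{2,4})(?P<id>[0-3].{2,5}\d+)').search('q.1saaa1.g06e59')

This matches a digit, then 2 to 4 of the literal 'a' (captured); then a character in [0-3], then 2 to 5 of any character, then one or more of a digit (captured as 'id').
`search` walks the string left to right and returns the first match it finds.
Here nothing in the string fits, so the call returns None.

None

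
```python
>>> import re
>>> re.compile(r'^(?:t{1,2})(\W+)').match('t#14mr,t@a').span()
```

(0, 2)

`re.match` only tries the pattern at the start of the string.
The match spans [0:2] → 't#'.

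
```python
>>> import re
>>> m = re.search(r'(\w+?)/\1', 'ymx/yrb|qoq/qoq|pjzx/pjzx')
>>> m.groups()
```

('qoq',)

After group 1 captures some text, `\1` only succeeds where that same text appears again.
`re.search` scans for the first position where the pattern succeeds.
The match spans [8:15] → 'qoq/qoq'.
Captured: group 1 = 'qoq'.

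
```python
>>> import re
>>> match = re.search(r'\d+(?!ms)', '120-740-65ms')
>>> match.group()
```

'120'

`(?!…)`/`(?<!…)` only lets a position through if the neighbouring text does NOT match; no characters are consumed.
`search` walks the string left to right and returns the first match it finds.
The match spans [0:3] → '120'.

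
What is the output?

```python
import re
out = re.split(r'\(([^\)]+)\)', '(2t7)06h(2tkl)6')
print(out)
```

['', '2t7', '06h', '2tkl', '6']

`re.split` interleaves the captured-group text with the surrounding fragments.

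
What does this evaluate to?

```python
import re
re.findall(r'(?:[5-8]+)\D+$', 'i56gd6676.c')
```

This matches one or more of a character in [5-8] (non-capturing group); then one or more of a non-digit; then anchored at the end.
Since nothing is captured, `findall` lists the 1 matched substring directly.

['6676.c']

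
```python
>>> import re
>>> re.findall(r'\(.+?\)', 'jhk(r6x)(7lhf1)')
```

['(r6x)', '(7lhf1)']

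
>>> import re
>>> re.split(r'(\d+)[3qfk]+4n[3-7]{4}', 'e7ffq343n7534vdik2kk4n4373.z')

['e7ffq343n7534vdik', '2', '.z']

This matches one or more of a digit (captured); then one or more of one of [3qfk], then the literal '4n', then exactly 4 of a character in [3-7].
Matches to split on: at [17:26] → '2kk4n4373'.
With a capturing group present, the delimiter's captured portion is kept in the result list.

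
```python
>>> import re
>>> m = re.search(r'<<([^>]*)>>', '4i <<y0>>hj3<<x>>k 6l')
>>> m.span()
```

(3, 9)

`re.search` scans for the first position where the pattern succeeds.
The match spans [3:9] → '<<y0>>'.
Captured: group 1 = 'y0'.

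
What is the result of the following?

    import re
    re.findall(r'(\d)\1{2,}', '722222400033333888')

`\1` is not a pattern — it's the concrete string captured by group 1, re-applied verbatim.
Matches: at [1:6] match '22222', group 1 = '2'; at [7:10] match '000', group 1 = '0'; at [10:15] match '33333', group 1 = '3'; at [15:18] match '888', group 1 = '8'.
One capturing group, so `findall` returns just the captured substring from each match — 4 in all.

['2', '0', '3', '8']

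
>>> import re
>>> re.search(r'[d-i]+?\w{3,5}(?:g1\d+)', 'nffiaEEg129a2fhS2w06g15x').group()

Pattern: one or more of a character in [d-i] (lazy), then 3 to 5 of a word character; then the literal 'g1', then one or more of a digit (non-capturing group).
Unlike `match`, `search` isn't anchored — it looks for the pattern anywhere in the string.
The match spans [1:11] → 'ffiaEEg129'.

'ffiaEEg129'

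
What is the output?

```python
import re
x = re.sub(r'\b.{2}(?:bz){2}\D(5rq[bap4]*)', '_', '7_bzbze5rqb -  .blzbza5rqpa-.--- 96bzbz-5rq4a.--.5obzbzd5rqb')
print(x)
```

This matches a word boundary (`\b`, zero-width); then exactly 2 of any character, then the literal 'bz' repeated 2 times, then a non-digit; then a literal '5', then the literal 'rq', then zero or more of one of [bap4] (captured).
Matches: at [0:11] → '7_bzbze5rqb'; at [33:45] → '96bzbz-5rq4a'; at [49:60] → '5obzbzd5rqb'.
`sub` substitutes '_' at each match site.

_ -  .blzbza5rqpa-.--- _.--._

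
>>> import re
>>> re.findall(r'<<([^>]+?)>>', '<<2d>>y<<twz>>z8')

Scanning left to right: at [0:6] match '<<2d>>', group 1 = '2d'; at [7:14] match '<<twz>>', group 1 = 'twz'.
With a single group, `findall` returns only what that group captured — 2 items.

['2d', 'twz']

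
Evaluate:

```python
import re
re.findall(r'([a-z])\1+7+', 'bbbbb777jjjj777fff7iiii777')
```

['b', 'j', 'f', 'i']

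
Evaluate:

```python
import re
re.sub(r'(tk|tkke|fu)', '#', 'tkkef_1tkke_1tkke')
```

'#kef_1#ke_1#ke'

Branches in `(...|...)` are attempted left-to-right; the first branch that allows the whole pattern to succeed is taken.
Matches: at [0:2] → 'tk'; at [7:9] → 'tk'; at [13:15] → 'tk'.
Every occurrence is swapped for '#'.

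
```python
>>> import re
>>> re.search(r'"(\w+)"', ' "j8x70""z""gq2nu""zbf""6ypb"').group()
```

'"j8x70"'

`re.search` scans for the first position where the pattern succeeds.
The match spans [1:8] → '"j8x70"'.
Captured: group 1 = 'j8x70'.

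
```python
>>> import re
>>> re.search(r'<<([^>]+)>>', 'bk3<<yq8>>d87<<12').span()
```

(3, 10)

The match spans [3:10] → '<<yq8>>'.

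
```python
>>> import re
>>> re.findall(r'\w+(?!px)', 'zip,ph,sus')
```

Because the assertion is negative and zero-width, positions next to the forbidden text are skipped.
Matches: at [0:3] → 'zip'; at [4:6] → 'ph'; at [7:10] → 'sus'.
`findall` yields the raw match text (3 of them) because the pattern has no groups.

['zip', 'ph', 'sus']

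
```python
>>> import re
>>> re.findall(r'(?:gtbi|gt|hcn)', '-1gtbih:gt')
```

The regex engine tests alternatives in the order written; an earlier branch that matches wins even if a later one would match more.
Scanning left to right: at [2:6] → 'gtbi'; at [8:10] → 'gt'.
`findall` yields the raw match text (2 of them) because the pattern has no groups.

['gtbi', 'gt']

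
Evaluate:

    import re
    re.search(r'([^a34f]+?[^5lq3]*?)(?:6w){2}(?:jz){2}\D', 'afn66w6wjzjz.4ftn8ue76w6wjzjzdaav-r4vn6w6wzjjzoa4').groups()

Pattern: one or more of any character except [a34f] (lazy), then zero or more of any character except [5lq3] (lazy) (captured); then the literal '6w' repeated 2 times, then the literal 'jz' repeated 2 times, then a non-digit.
A `+?`/`*?`/`{m,n}?` starts at its minimum and grows only as far as needed for what follows to match.
`search` walks the string left to right and returns the first match it finds.
The match spans [2:13] → 'n66w6wjzjz.'.
Captured: group 1 = 'n6'.

('n6',)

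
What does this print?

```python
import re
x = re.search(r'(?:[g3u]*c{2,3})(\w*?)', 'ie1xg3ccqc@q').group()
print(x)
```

g3cc

This matches zero or more of one of [g3u], then 2 to 3 of the literal 'c' (non-capturing group); then zero or more of a word character (lazy) (captured).
The `?` after the quantifier makes it lazy — it takes as little as possible before letting the rest of the pattern try.
`search` walks the string left to right and returns the first match it finds.
The match spans [4:8] → 'g3cc'.
Captured: group 1 = ''.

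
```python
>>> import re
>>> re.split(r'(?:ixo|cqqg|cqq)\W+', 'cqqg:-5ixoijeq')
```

Matches to split on: at [0:6] → 'cqqg:-'.
Each match becomes a cut point; 2 segments remain.

['', '5ixoijeq']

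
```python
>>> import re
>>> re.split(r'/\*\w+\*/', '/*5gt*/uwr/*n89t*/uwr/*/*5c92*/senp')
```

['', 'uwr', 'uwr/*', 'senp']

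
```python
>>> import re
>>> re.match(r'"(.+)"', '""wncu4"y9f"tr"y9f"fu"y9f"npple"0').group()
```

`re.match` only tries the pattern at the start of the string.
The match spans [0:32] → '""wncu4"y9f"tr"y9f"fu"y9f"npple"'.

'""wncu4"y9f"tr"y9f"fu"y9f"npple"'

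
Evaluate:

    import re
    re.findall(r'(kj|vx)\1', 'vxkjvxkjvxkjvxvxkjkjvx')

['vx', 'kj']

`\1` has to match the exact text group 1 already captured.
Matches: at [12:16] match 'vxvx', group 1 = 'vx'; at [16:20] match 'kjkj', group 1 = 'kj'.
Because there's exactly one group, `findall` drops the full match and keeps group 1 from each hit.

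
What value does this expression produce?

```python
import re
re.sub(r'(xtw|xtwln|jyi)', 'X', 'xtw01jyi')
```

`sub` substitutes 'X' at each match site.

'X01X'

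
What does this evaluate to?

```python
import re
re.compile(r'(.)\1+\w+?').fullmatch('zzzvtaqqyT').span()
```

After group 1 captures some text, `\1` only succeeds where that same text appears again.
`re.fullmatch` requires the pattern to consume the entire string.
The match spans [0:10] → 'zzzvtaqqyT'.
Captured: group 1 = 'z'.

(0, 10)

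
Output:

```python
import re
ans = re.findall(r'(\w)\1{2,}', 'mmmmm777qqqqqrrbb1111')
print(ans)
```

['m', '7', 'q', '1']

The backreference `\1` re-matches whatever the first group consumed, character for character.
Matches: at [0:5] match 'mmmmm', group 1 = 'm'; at [5:8] match '777', group 1 = '7'; at [8:13] match 'qqqqq', group 1 = 'q'; at [17:21] match '1111', group 1 = '1'.
With a single group, `findall` returns only what that group captured — 4 items.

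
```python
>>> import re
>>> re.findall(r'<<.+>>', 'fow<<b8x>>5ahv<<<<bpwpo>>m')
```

['<<b8x>>5ahv<<<<bpwpo>>']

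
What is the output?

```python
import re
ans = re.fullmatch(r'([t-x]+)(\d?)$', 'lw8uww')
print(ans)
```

This matches one or more of a character in [t-x] (captured); then optionally a digit (captured); then anchored at the end.
`re.fullmatch` requires the pattern to consume the entire string.
Here the string isn't matched end-to-end, so the call returns None.

None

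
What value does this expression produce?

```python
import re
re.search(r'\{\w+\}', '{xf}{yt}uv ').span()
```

`re.search` scans for the first position where the pattern succeeds.
The match spans [0:4] → '{xf}'.

(0, 4)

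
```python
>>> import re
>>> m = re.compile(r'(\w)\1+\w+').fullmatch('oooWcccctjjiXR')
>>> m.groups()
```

`\1` has to match the exact text group 1 already captured.
For `fullmatch`, every character of the input must be accounted for by the pattern.
The match spans [0:14] → 'oooWcccctjjiXR'.
Captured: group 1 = 'o'.

('o',)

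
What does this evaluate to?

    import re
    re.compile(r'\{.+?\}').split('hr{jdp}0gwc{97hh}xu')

Lazy quantifiers expand one character at a time until the remainder of the pattern can match.
Matches to split on: at [2:7] → '{jdp}'; at [11:17] → '{97hh}'.
Splitting on the pattern gives 3 pieces.

['hr', '0gwc', 'xu']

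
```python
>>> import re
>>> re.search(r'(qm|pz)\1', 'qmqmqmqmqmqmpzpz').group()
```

'qmqm'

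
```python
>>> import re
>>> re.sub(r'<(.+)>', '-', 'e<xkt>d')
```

`sub` substitutes '-' at each match site.

'e-d'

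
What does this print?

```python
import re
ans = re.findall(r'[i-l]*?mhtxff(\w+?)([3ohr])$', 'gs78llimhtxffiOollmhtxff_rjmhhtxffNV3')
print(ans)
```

Pattern: zero or more of a character in [i-l] (lazy), then the literal 'mht', then the literal 'xff'; then one or more of a word character (lazy) (captured); then one of [3ohr] (captured); then anchored at the end.
Scanning left to right: at [4:37] match 'llimhtxffiOollmhtxff_rjmhhtxffNV3', groups = ('iOollmhtxff_rjmhhtxffNV', '3').
Multiple groups make `findall` return tuples — one 2-tuple for the one match.

[('iOollmhtxff_rjmhhtxffNV', '3')]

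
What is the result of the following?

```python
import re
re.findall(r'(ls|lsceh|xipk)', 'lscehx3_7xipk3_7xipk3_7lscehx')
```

['ls', 'xipk', 'xipk', 'ls']

The regex engine tests alternatives in the order written; an earlier branch that matches wins even if a later one would match more.
With a single group, `findall` returns only what that group captured — 4 items.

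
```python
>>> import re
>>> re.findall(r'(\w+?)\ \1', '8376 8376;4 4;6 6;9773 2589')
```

['8376', '4', '6']

After group 1 captures some text, `\1` only succeeds where that same text appears again.
Walking the string: at [0:9] match '8376 8376', group 1 = '8376'; at [10:13] match '4 4', group 1 = '4'; at [14:17] match '6 6', group 1 = '6'.
`findall` collects group 1 from each match (3 total).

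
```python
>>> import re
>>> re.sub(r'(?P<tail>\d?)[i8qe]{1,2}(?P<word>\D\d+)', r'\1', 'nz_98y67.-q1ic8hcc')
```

The pattern matches optionally a digit (captured as 'tail'); then 1 to 2 of one of [i8qe]; then a non-digit, then one or more of a digit (captured as 'word').
Matches: at [3:8] → '98y67'; at [11:15] → '1ic8'.
Each match is replaced using the text its own group 1 captured.

'nz_9.-q1hcc'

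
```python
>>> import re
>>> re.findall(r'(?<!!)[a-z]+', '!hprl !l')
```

['prl']

A negative assertion filters positions out without eating any characters.
Scanning left to right: at [2:5] → 'prl'.
Since nothing is captured, `findall` lists the 1 matched substring directly.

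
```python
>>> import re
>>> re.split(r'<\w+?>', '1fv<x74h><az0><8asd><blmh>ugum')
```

Matches to split on: at [3:9] → '<x74h>'; at [9:14] → '<az0>'; at [14:20] → '<8asd>'; at [20:26] → '<blmh>'.
Splitting on the pattern gives 5 pieces.

['1fv', '', '', '', 'ugum']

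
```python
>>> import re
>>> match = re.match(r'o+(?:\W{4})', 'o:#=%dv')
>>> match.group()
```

Pattern: one or more of a literal 'o'; then exactly 4 of a non-word character (non-capturing group).
`re.match` only tries the pattern at the start of the string.
The match spans [0:5] → 'o:#=%'.

'o:#=%'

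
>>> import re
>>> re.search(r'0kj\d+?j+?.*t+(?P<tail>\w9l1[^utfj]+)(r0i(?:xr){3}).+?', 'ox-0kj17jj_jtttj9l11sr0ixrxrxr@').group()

'0kj17jj_jtttj9l11sr0ixrxrxr@'

The pattern matches the literal '0kj', then one or more of a digit (lazy), then one or more of a literal 'j' (lazy); then zero or more of any character, then one or more of the literal 't'; then a word character, then the literal '9l1', then one or more of any character except [utfj] (captured as 'tail'); then the literal 'r0i', then the literal 'xr' repeated 3 times (captured); then one or more of any character (lazy).
`re.search` tries every starting position until one works.
The match spans [3:31] → '0kj17jj_jtttj9l11sr0ixrxrxr@'.
Captured: group 1 = 'j9l11s', group 2 = 'r0ixrxrxr'.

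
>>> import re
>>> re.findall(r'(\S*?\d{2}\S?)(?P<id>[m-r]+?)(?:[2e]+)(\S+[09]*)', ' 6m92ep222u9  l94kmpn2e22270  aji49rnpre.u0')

[('6m92e', 'p', 'u9'), ('l94k', 'mpn', '70'), ('aji49r', 'npr', '.u0')]

Pattern: zero or more of a non-whitespace character (lazy), then exactly 2 of a digit, then optionally a non-whitespace character (captured); then one or more of a character in [m-r] (lazy) (captured as 'id'); then one or more of one of [2e] (non-capturing group); then one or more of a non-whitespace character, then zero or more of one of [09] (captured).
Walking the string: at [1:12] match '6m92ep222u9', groups = ('6m92e', 'p', 'u9'); at [14:28] match 'l94kmpn2e22270', groups = ('l94k', 'mpn', '70'); at [30:43] match 'aji49rnpre.u0', groups = ('aji49r', 'npr', '.u0').
Multiple groups make `findall` return tuples — one 3-tuple for each match.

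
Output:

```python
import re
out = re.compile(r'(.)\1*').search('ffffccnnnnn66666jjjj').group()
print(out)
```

`\1` has to match the exact text group 1 already captured.
`re.search` scans for the first position where the pattern succeeds.
The match spans [0:4] → 'ffff'.
Captured: group 1 = 'f'.

ffff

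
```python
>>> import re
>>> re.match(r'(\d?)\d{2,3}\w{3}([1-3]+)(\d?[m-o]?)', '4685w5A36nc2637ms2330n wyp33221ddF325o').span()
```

With `match`, the pattern is implicitly anchored at the beginning.
The match spans [0:10] → '4685w5A36n'.

(0, 10)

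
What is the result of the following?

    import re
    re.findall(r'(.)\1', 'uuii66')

['u', 'i', '6']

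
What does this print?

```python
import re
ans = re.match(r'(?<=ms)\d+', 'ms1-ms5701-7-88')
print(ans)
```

None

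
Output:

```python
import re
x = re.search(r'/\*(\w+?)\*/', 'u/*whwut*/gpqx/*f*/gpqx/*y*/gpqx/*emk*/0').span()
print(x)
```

(1, 10)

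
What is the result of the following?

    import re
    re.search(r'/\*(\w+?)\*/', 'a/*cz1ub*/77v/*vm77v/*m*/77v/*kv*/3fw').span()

The match spans [1:10] → '/*cz1ub*/'.

(1, 10)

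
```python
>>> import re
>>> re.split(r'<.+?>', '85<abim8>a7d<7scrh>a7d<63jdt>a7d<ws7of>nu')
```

Because the quantifier is non-greedy, it stops expanding at the earliest point where the rest of the pattern can succeed.
The string is cut at each match, leaving 5 pieces.

['85', 'a7d', 'a7d', 'a7d', 'nu']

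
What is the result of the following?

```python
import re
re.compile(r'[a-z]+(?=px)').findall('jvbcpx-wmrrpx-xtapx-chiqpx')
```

Lookahead/lookbehind check context without consuming it, so the matched span excludes the asserted characters.
Matches: at [0:4] → 'jvbc'; at [7:11] → 'wmrr'; at [14:17] → 'xta'; at [20:24] → 'chiq'.
No capturing groups, so `findall` returns the 4 full match strings.

['jvbc', 'wmrr', 'xta', 'chiq']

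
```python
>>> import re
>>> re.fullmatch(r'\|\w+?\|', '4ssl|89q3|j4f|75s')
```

None

`re.fullmatch` is like wrapping the pattern in `^…$` (in single-line mode).
Here there's no way to consume every character, so the call returns None.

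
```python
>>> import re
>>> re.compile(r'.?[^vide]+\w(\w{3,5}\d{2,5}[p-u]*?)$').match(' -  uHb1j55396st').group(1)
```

The match spans [0:16] → ' -  uHb1j55396st'.
Captured: group 1 = '55396st'.

'55396st'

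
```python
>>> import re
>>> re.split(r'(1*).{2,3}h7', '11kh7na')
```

The pattern matches zero or more of a literal '1' (captured); then 2 to 3 of any character, then the literal 'h7'.
Matches to split on: at [0:5] → '11kh7'.
Because the pattern has a capturing group, `split` also inserts each captured text between the pieces.

['', '1', 'na']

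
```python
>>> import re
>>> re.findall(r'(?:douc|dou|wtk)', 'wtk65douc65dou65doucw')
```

`|` is ordered: at each position the engine commits to the first alternative that works.
Matches: at [0:3] → 'wtk'; at [5:9] → 'douc'; at [11:14] → 'dou'; at [16:20] → 'douc'.
`findall` yields the raw match text (4 of them) because the pattern has no groups.

['wtk', 'douc', 'dou', 'douc']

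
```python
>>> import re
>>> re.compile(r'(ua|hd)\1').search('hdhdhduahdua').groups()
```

('hd',)

A backreference is literal: `\1` must see the identical characters the first group matched.
`search` walks the string left to right and returns the first match it finds.
The match spans [0:4] → 'hdhd'.
Captured: group 1 = 'hd'.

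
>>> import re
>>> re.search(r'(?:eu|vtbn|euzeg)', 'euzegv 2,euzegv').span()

Alternation tries branches left to right and keeps the first one that lets the overall match succeed at that position.
The match spans [0:2] → 'eu'.

(0, 2)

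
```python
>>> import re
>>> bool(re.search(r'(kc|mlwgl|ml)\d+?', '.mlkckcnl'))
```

False

Here no position works, so the call returns None, and `bool(None)` is False.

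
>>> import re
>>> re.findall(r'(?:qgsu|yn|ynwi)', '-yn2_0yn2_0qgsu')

['yn', 'yn', 'qgsu']

Matches: at [1:3] → 'yn'; at [6:8] → 'yn'; at [11:15] → 'qgsu'.
`findall` yields the raw match text (3 of them) because the pattern has no groups.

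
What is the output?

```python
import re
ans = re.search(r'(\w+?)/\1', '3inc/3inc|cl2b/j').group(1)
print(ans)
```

The match spans [0:9] → '3inc/3inc'.
Captured: group 1 = '3inc'.

3inc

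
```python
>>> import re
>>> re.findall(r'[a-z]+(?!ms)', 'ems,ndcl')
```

['ems', 'ndcl']

The negative lookaround is zero-width — it rules out positions where the adjacent text would match, without consuming anything.
Matches: at [0:3] → 'ems'; at [4:8] → 'ndcl'.
Since nothing is captured, `findall` lists the 2 matched substrings directly.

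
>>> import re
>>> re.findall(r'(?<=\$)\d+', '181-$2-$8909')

The `(?=…)`/`(?<=…)` assertion just peeks at neighbouring text; it doesn't advance the match position.
Matches: at [5:6] → '2'; at [8:12] → '8909'.
`findall` yields the raw match text (2 of them) because the pattern has no groups.

['2', '8909']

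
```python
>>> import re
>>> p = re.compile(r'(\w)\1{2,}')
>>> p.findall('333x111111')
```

['3', '1']

The backreference `\1` re-matches whatever the first group consumed, character for character.
Matches: at [0:3] match '333', group 1 = '3'; at [4:10] match '111111', group 1 = '1'.
One capturing group, so `findall` returns just the captured substring from each match — 2 in all.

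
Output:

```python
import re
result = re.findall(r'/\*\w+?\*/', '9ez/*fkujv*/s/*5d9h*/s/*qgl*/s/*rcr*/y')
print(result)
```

Scanning left to right: at [3:12] → '/*fkujv*/'; at [13:21] → '/*5d9h*/'; at [22:29] → '/*qgl*/'; at [30:37] → '/*rcr*/'.
With no groups in the pattern, `findall` gives back each whole match — 4 here.

['/*fkujv*/', '/*5d9h*/', '/*qgl*/', '/*rcr*/']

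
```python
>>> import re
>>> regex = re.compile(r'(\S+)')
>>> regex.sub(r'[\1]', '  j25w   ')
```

This matches one or more of a non-whitespace character (captured).
Matches: at [2:6] → 'j25w'.
Each match is replaced using the text its own group 1 captured.

'  [j25w]   '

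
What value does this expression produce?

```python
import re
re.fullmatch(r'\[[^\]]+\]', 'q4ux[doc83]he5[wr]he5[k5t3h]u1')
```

None

`re.fullmatch` requires the pattern to consume the entire string.
Here there's no way to consume every character, so the call returns None.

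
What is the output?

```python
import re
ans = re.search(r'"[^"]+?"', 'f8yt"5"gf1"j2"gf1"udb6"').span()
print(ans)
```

(4, 7)

`re.search` tries every starting position until one works.
The match spans [4:7] → '"5"'.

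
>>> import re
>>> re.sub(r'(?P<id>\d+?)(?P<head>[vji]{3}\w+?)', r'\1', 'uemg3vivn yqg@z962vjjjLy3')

This matches one or more of a digit (lazy) (captured as 'id'); then exactly 3 of one of [vji], then one or more of a word character (lazy) (captured as 'head').
A non-greedy quantifier consumes as few characters as it can — just enough that the remainder of the pattern still matches from where it stops; whatever follows it matches normally.
Matches: at [4:9] → '3vivn'; at [15:22] → '962vjjj'.
`\1` in the replacement pulls in group 1's text for each match.

'uemg3 yqg@z962Ly3'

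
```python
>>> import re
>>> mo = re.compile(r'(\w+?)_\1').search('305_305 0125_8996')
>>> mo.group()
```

`\1` is not a pattern — it's the concrete string captured by group 1, re-applied verbatim.
Unlike `match`, `search` isn't anchored — it looks for the pattern anywhere in the string.
The match spans [0:7] → '305_305'.
Captured: group 1 = '305'.

'305_305'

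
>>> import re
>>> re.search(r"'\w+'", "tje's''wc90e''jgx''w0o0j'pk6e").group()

The match spans [3:6] → "'s'".

"'s'"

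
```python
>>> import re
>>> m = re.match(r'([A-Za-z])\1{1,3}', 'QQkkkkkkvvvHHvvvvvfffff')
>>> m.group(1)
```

'Q'

`\1` is not a pattern — it's the concrete string captured by group 1, re-applied verbatim.
`re.match` won't scan ahead — the pattern has to work from the very first character.
The match spans [0:2] → 'QQ'.
Captured: group 1 = 'Q'.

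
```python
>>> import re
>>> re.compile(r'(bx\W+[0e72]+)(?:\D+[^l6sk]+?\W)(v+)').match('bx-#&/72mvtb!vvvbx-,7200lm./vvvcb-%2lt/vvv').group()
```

'bx-#&/72mvtb!vvv'

The pattern matches the literal 'bx', then one or more of a non-word character, then one or more of one of [0e72] (captured); then one or more of a non-digit, then one or more of any character except [l6sk] (lazy), then a non-word character (non-capturing group); then one or more of a literal 'v' (captured).
`re.match` won't scan ahead — the pattern has to work from the very first character.
The match spans [0:16] → 'bx-#&/72mvtb!vvv'.
Captured: group 1 = 'bx-#&/72', group 2 = 'vvv'.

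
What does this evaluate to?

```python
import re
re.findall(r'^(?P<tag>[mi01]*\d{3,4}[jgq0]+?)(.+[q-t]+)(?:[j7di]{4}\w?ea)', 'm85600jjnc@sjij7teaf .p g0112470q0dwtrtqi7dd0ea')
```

Pattern: anchored at the start of the string; then zero or more of one of [mi01], then 3 to 4 of a digit, then one or more of one of [jgq0] (lazy) (captured as 'tag'); then one or more of any character, then one or more of a character in [q-t] (captured); then exactly 4 of one of [j7di], then optionally a word character, then the literal 'ea' (non-capturing group).
2 groups means the one result is a tuple of 2 captured strings — 1 here.

[('m85600', 'jjnc@sjij7teaf .p g0112470q0dwtrtq')]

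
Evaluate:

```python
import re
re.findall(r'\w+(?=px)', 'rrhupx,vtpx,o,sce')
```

['rrhu', 'vt']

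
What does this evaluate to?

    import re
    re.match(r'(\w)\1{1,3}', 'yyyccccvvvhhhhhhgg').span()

After group 1 captures some text, `\1` only succeeds where that same text appears again.
`match` is anchored at position 0; if the pattern doesn't fit there, it returns None.
The match spans [0:3] → 'yyy'.
Captured: group 1 = 'y'.

(0, 3)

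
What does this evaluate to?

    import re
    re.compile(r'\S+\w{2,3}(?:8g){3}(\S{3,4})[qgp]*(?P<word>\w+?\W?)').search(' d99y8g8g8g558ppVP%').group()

'd99y8g8g8g558ppV'

The pattern matches one or more of a non-whitespace character, then 2 to 3 of a word character, then the literal '8g' repeated 3 times; then 3 to 4 of a non-whitespace character (captured); then zero or more of one of [qgp]; then one or more of a word character (lazy), then optionally a non-word character (captured as 'word').
With the lazy modifier that quantifier settles for the fewest repetitions that let the rest of the pattern succeed (the atoms after it are unaffected and can still be greedy).
`re.search` scans for the first position where the pattern succeeds.
The match spans [1:17] → 'd99y8g8g8g558ppV'.
Captured: group 1 = '558p', group 2 = 'V'.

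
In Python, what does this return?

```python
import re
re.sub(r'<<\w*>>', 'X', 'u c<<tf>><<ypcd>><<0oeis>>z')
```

Each match is replaced by 'X'.

'u cXXXz'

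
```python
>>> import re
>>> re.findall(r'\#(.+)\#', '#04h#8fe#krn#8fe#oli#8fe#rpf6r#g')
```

['04h#8fe#krn#8fe#oli#8fe#rpf6r']

Walking the string: at [0:31] match '#04h#8fe#krn#8fe#oli#8fe#rpf6r#', group 1 = '04h#8fe#krn#8fe#oli#8fe#rpf6r'.
Because there's exactly one group, `findall` drops the full match and keeps group 1 from the one hit.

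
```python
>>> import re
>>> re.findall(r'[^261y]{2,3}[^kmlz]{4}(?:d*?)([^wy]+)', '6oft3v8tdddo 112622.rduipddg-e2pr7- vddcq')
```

This matches 2 to 3 of any character except [261y], then exactly 4 of any character except [kmlz]; then zero or more of a literal 'd' (lazy) (non-capturing group); then one or more of any character except [wy] (captured).
A non-greedy quantifier consumes as few characters as it can — just enough that the remainder of the pattern still matches from where it stops; whatever follows it matches normally.
Walking the string: at [1:41] match 'oft3v8tdddo 112622.rduipddg-e2pr7- vddcq', group 1 = 'dddo 112622.rduipddg-e2pr7- vddcq'.
`findall` collects group 1 from the one match (1 total).

['dddo 112622.rduipddg-e2pr7- vddcq']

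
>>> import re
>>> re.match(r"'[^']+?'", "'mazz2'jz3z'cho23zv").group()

"'mazz2'"

`match` is anchored at position 0; if the pattern doesn't fit there, it returns None.
The match spans [0:7] → "'mazz2'".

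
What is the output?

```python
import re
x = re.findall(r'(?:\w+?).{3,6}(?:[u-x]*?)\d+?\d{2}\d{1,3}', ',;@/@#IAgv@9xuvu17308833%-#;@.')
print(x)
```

['IAgv@9xuvu173088']

Pattern: one or more of a word character (lazy) (non-capturing group); then 3 to 6 of any character; then zero or more of a character in [u-x] (lazy) (non-capturing group); then one or more of a digit (lazy), then exactly 2 of a digit, then 1 to 3 of a digit.
Lazy quantifiers expand one character at a time until the remainder of the pattern can match.
Scanning left to right: at [6:22] → 'IAgv@9xuvu173088'.
With no groups in the pattern, `findall` gives back each whole match — 1 here.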